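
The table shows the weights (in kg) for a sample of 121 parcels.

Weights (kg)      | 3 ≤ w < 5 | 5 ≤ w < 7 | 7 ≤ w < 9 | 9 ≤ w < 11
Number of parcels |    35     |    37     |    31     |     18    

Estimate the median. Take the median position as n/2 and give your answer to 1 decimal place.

6.4

Cumulative frequencies: 35, 72, 103, 121
n = 121; position = n/2 = 60.5.
This falls in the class 5 ≤ w < 7: L = 5, F = 35, f = 37, h = 2.
Median ≈ 5 + ((60.5 − 35) / 37) × 2 = 6.3784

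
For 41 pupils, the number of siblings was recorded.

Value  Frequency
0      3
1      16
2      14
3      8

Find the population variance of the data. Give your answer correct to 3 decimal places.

0.761

Values: 0, 1, 2, 3
n = 41, Σfx = 68, mean = 1.6585
Σfx² = 144
Σf(x − x̄)² = Σfx² − (Σfx)²/n = 144 − 68²/41 = 31.2195
Population variance = 31.2195 / 41 = 0.7615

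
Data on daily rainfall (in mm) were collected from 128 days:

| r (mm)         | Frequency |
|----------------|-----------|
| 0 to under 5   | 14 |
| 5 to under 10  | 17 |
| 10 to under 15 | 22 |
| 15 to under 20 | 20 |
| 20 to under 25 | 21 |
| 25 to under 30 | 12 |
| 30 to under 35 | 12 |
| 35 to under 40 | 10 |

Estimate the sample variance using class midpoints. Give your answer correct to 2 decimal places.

108.04

Midpoints: 2.5, 7.5, 12.5, 17.5, 22.5, 27.5, 32.5, 37.5
n = 128, Σfm = 2355, mean = 18.3984
Σfm² = 57050
Σf(m − x̄)² = Σfm² − (Σfm)²/n = 57050 − 2355²/128 = 13721.6797
Sample variance = 13721.6797 / 127 = 108.0447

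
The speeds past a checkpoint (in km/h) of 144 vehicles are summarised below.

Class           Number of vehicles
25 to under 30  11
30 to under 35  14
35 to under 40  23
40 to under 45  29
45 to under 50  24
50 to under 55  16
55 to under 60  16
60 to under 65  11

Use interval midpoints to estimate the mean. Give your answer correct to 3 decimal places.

44.722

Midpoints: 27.5, 32.5, 37.5, 42.5, 47.5, 52.5, 57.5, 62.5
Σfm = 11×27.5 + 14×32.5 + 23×37.5 + 29×42.5 + 24×47.5 + 16×52.5 + 16×57.5 + 11×62.5 = 6440
n = Σf = 144
Mean = 6440 / 144 = 44.7222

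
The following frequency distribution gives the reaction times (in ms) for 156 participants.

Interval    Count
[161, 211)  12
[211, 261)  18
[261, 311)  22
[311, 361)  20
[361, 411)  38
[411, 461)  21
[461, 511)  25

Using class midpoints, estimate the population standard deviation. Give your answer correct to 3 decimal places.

Midpoints: 186, 236, 286, 336, 386, 436, 486
n = 156, Σfm = 55466, mean = 355.5513
Σfm² = 21033876
Σf(m − x̄)² = Σfm² − (Σfm)²/n = 21033876 − 55466²/156 = 1312868.5897
Population variance = 1312868.5897 / 156 = 8415.8243
Standard deviation = √8415.8243 = 91.7378

91.738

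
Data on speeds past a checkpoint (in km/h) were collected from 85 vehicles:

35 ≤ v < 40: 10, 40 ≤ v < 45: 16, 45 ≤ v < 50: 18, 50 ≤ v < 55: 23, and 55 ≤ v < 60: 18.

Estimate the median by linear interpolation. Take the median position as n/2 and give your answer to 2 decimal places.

49.58

Cumulative frequencies: 10, 26, 44, 67, 85
n = 85; position = n/2 = 42.5.
This falls in the class 45 ≤ v < 50: L = 45, F = 26, f = 18, h = 5.
Median ≈ 45 + ((42.5 − 26) / 18) × 5 = 49.5833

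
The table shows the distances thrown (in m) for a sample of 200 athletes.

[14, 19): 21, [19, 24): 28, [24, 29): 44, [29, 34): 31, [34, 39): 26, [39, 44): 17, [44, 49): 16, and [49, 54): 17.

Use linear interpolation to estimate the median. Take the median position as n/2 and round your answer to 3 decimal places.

Cumulative frequencies: 21, 49, 93, 124, 150, 167, 183, 200
n = 200; position = n/2 = 100.
This falls in the class [29, 34): L = 29, F = 93, f = 31, h = 5.
Median ≈ 29 + ((100 − 93) / 31) × 5 = 30.1290

30.129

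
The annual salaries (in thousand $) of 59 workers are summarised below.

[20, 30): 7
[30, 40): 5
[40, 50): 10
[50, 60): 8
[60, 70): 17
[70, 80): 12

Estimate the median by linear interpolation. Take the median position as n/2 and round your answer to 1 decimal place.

Cumulative frequencies: 7, 12, 22, 30, 47, 59
n = 59; position = n/2 = 29.5.
This falls in the class [50, 60): L = 50, F = 22, f = 8, h = 10.
Median ≈ 50 + ((29.5 − 22) / 8) × 10 = 59.3750

59.4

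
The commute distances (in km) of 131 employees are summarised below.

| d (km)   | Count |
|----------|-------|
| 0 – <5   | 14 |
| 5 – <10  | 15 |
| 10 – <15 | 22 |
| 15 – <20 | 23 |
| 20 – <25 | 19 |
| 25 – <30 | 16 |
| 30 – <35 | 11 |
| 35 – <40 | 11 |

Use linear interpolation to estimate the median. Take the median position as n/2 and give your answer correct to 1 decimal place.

Cumulative frequencies: 14, 29, 51, 74, 93, 109, 120, 131
n = 131; position = n/2 = 65.5.
This falls in the class 15 – <20: L = 15, F = 51, f = 23, h = 5.
Median ≈ 15 + ((65.5 − 51) / 23) × 5 = 18.1522

18.2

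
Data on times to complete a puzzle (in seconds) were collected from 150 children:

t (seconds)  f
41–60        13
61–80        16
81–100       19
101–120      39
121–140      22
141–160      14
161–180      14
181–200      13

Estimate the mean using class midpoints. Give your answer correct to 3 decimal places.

117.700

Midpoints: 50.5, 70.5, 90.5, 110.5, 130.5, 150.5, 170.5, 190.5
Σfm = 13×50.5 + 16×70.5 + 19×90.5 + 39×110.5 + 22×130.5 + 14×150.5 + 14×170.5 + 13×190.5 = 17655
n = Σf = 150
Mean = 17655 / 150 = 117.7000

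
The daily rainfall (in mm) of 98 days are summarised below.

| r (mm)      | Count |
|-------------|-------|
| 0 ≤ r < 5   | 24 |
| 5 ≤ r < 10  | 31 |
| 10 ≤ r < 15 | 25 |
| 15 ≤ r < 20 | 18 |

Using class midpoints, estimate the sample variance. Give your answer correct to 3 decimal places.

27.585

Midpoints: 2.5, 7.5, 12.5, 17.5
n = 98, Σfm = 920, mean = 9.3878
Σfm² = 11312.5
Σf(m − x̄)² = Σfm² − (Σfm)²/n = 11312.5 − 920²/98 = 2675.7653
Sample variance = 2675.7653 / 97 = 27.5852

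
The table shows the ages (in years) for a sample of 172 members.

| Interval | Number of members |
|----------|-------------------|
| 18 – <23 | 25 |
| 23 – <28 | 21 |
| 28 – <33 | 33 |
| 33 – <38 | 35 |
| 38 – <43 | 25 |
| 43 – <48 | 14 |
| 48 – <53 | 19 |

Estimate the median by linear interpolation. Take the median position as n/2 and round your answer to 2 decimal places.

Cumulative frequencies: 25, 46, 79, 114, 139, 153, 172
n = 172; position = n/2 = 86.
This falls in the class 33 – <38: L = 33, F = 79, f = 35, h = 5.
Median ≈ 33 + ((86 − 79) / 35) × 5 = 34.0000

34.00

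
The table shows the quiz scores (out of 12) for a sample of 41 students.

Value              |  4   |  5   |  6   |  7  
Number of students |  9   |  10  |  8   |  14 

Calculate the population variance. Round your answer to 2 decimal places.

Values: 4, 5, 6, 7
n = 41, Σfx = 232, mean = 5.6585
Σfx² = 1368
Σf(x − x̄)² = Σfx² − (Σfx)²/n = 1368 − 232²/41 = 55.2195
Population variance = 55.2195 / 41 = 1.3468

1.35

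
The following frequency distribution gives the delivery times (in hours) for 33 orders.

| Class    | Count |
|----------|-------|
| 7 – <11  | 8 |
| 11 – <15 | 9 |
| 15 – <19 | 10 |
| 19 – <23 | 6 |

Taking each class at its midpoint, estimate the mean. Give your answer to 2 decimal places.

14.70

Midpoints: 9, 13, 17, 21
Σfm = 8×9 + 9×13 + 10×17 + 6×21 = 485
n = Σf = 33
Mean = 485 / 33 = 14.6970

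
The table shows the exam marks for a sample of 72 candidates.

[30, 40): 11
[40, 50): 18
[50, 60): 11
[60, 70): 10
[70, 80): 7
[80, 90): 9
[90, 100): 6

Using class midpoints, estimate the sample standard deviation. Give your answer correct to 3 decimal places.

Midpoints: 35, 45, 55, 65, 75, 85, 95
n = 72, Σfm = 4310, mean = 59.8611
Σfm² = 284000
Σf(m − x̄)² = Σfm² − (Σfm)²/n = 284000 − 4310²/72 = 25998.6111
Sample variance = 25998.6111 / 71 = 366.1776
Standard deviation = √366.1776 = 19.1358

19.136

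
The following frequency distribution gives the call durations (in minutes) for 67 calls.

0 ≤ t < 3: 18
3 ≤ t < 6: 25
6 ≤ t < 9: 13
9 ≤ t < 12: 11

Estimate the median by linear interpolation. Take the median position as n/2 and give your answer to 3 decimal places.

4.860

Cumulative frequencies: 18, 43, 56, 67
n = 67; position = n/2 = 33.5.
This falls in the class 3 ≤ t < 6: L = 3, F = 18, f = 25, h = 3.
Median ≈ 3 + ((33.5 − 18) / 25) × 3 = 4.8600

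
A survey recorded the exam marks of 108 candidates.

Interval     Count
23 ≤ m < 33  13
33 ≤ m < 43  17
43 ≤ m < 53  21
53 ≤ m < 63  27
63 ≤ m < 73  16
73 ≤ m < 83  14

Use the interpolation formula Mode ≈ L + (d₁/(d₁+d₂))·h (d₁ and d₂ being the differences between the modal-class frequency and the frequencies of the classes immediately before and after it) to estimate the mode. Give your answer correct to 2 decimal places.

56.53

Modal class: 53 ≤ m < 63 (highest frequency 27).
d₁ = 27 − 21 = 6, d₂ = 27 − 16 = 11
Mode ≈ 53 + (6/(6+11)) × 10 = 53 + 3.5294 = 56.5294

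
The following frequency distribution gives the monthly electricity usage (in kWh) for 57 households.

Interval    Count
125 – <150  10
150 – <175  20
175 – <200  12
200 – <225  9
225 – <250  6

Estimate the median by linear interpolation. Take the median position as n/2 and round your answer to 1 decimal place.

173.1

Cumulative frequencies: 10, 30, 42, 51, 57
n = 57; position = n/2 = 28.5.
This falls in the class 150 – <175: L = 150, F = 10, f = 20, h = 25.
Median ≈ 150 + ((28.5 − 10) / 20) × 25 = 173.1250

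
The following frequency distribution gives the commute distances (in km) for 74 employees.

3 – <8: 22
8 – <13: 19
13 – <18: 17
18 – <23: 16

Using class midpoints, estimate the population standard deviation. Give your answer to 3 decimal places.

Midpoints: 5.5, 10.5, 15.5, 20.5
n = 74, Σfm = 912, mean = 12.3243
Σfm² = 13568.5
Σf(m − x̄)² = Σfm² − (Σfm)²/n = 13568.5 − 912²/74 = 2328.7162
Population variance = 2328.7162 / 74 = 31.4691
Standard deviation = √31.4691 = 5.6097

5.610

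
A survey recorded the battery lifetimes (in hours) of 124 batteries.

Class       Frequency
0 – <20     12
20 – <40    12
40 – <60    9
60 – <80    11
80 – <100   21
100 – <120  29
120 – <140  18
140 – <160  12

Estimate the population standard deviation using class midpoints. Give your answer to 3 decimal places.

42.306

Midpoints: 10, 30, 50, 70, 90, 110, 130, 150
n = 124, Σfm = 10920, mean = 88.0645
Σfm² = 1183600
Σf(m − x̄)² = Σfm² − (Σfm)²/n = 1183600 − 10920²/124 = 221935.4839
Population variance = 221935.4839 / 124 = 1789.8023
Standard deviation = √1789.8023 = 42.3061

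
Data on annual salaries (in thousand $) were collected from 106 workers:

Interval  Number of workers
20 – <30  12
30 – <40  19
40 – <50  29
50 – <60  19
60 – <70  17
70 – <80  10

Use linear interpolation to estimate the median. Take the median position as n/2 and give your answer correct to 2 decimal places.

47.59

Cumulative frequencies: 12, 31, 60, 79, 96, 106
n = 106; position = n/2 = 53.
This falls in the class 40 – <50: L = 40, F = 31, f = 29, h = 10.
Median ≈ 40 + ((53 − 31) / 29) × 10 = 47.5862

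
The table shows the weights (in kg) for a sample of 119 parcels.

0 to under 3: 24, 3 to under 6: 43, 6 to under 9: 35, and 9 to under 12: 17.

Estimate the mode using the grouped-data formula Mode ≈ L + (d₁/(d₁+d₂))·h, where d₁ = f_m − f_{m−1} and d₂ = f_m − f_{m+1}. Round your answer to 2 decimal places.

Modal class: 3 to under 6 (highest frequency 43).
d₁ = 43 − 24 = 19, d₂ = 43 − 35 = 8
Mode ≈ 3 + (19/(19+8)) × 3 = 3 + 2.1111 = 5.1111

5.11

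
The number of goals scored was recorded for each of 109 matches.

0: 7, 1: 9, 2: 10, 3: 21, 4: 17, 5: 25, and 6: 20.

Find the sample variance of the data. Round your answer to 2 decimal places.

Values: 0, 1, 2, 3, 4, 5, 6
n = 109, Σfx = 405, mean = 3.7156
Σfx² = 1855
Σf(x − x̄)² = Σfx² − (Σfx)²/n = 1855 − 405²/109 = 350.1835
Sample variance = 350.1835 / 108 = 3.2424

3.24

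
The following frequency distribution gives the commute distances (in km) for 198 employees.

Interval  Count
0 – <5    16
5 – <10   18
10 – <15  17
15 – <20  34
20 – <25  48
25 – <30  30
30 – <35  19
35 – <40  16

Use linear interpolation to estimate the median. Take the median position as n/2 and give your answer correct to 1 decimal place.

Cumulative frequencies: 16, 34, 51, 85, 133, 163, 182, 198
n = 198; position = n/2 = 99.
This falls in the class 20 – <25: L = 20, F = 85, f = 48, h = 5.
Median ≈ 20 + ((99 − 85) / 48) × 5 = 21.4583

21.5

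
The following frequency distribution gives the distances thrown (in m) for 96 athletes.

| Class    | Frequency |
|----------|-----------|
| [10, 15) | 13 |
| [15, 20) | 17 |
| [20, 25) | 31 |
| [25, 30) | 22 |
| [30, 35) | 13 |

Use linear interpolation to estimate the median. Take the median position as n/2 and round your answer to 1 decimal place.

22.9

Cumulative frequencies: 13, 30, 61, 83, 96
n = 96; position = n/2 = 48.
This falls in the class [20, 25): L = 20, F = 30, f = 31, h = 5.
Median ≈ 20 + ((48 − 30) / 31) × 5 = 22.9032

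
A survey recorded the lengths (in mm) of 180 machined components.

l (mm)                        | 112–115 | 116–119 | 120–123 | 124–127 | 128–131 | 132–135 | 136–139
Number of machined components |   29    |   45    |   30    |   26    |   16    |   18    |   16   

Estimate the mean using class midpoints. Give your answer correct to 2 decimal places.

123.12

Midpoints: 113.5, 117.5, 121.5, 125.5, 129.5, 133.5, 137.5
Σfm = 29×113.5 + 45×117.5 + 30×121.5 + 26×125.5 + 16×129.5 + 18×133.5 + 16×137.5 = 22162
n = Σf = 180
Mean = 22162 / 180 = 123.1222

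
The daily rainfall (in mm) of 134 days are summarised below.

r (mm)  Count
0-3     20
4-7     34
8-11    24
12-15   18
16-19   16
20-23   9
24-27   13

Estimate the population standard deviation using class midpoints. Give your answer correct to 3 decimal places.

7.431

Midpoints: 1.5, 5.5, 9.5, 13.5, 17.5, 21.5, 25.5
n = 134, Σfm = 1493, mean = 11.1418
Σfm² = 24033.5
Σf(m − x̄)² = Σfm² − (Σfm)²/n = 24033.5 − 1493²/134 = 7398.8060
Population variance = 7398.8060 / 134 = 55.2150
Standard deviation = √55.2150 = 7.4307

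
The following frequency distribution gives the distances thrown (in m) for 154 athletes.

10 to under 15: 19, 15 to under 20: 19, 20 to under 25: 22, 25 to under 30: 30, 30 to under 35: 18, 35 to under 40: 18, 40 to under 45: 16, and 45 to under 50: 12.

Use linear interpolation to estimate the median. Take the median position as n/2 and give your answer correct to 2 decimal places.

Cumulative frequencies: 19, 38, 60, 90, 108, 126, 142, 154
n = 154; position = n/2 = 77.
This falls in the class 25 to under 30: L = 25, F = 60, f = 30, h = 5.
Median ≈ 25 + ((77 − 60) / 30) × 5 = 27.8333

27.83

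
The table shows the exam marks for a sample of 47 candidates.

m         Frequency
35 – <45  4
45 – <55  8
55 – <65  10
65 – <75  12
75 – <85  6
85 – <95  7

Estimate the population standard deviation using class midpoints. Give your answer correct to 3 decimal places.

Midpoints: 40, 50, 60, 70, 80, 90
n = 47, Σfm = 3110, mean = 66.1702
Σfm² = 216300
Σf(m − x̄)² = Σfm² − (Σfm)²/n = 216300 − 3110²/47 = 10510.6383
Population variance = 10510.6383 / 47 = 223.6306
Standard deviation = √223.6306 = 14.9543

14.954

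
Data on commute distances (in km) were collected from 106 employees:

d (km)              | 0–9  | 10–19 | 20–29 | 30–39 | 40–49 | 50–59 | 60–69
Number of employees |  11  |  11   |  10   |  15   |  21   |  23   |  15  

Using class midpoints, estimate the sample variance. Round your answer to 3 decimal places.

362.058

Midpoints: 4.5, 14.5, 24.5, 34.5, 44.5, 54.5, 64.5
n = 106, Σfm = 4127, mean = 38.9340
Σfm² = 198696.5
Σf(m − x̄)² = Σfm² − (Σfm)²/n = 198696.5 − 4127²/106 = 38016.0377
Sample variance = 38016.0377 / 105 = 362.0575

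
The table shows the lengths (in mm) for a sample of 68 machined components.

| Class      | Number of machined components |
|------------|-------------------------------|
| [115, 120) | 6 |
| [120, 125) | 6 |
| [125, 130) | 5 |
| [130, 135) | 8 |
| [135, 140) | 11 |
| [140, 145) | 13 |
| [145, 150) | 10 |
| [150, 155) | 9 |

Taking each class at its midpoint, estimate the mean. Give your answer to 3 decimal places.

Midpoints: 117.5, 122.5, 127.5, 132.5, 137.5, 142.5, 147.5, 152.5
Σfm = 6×117.5 + 6×122.5 + 5×127.5 + 8×132.5 + 11×137.5 + 13×142.5 + 10×147.5 + 9×152.5 = 9350
n = Σf = 68
Mean = 9350 / 68 = 137.5000

137.500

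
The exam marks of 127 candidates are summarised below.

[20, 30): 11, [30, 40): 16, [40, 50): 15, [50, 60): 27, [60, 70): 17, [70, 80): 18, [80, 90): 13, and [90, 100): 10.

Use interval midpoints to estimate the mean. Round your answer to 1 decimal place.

59.1

Midpoints: 25, 35, 45, 55, 65, 75, 85, 95
Σfm = 11×25 + 16×35 + 15×45 + 27×55 + 17×65 + 18×75 + 13×85 + 10×95 = 7505
n = Σf = 127
Mean = 7505 / 127 = 59.0945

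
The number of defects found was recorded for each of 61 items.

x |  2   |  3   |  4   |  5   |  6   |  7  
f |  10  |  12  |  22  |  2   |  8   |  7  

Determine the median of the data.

Cumulative frequencies: 10, 22, 44, 46, 54, 61
n = 61, so the median is the value in position (n+1)/2 = 31.
Position 31 falls at value 4.

4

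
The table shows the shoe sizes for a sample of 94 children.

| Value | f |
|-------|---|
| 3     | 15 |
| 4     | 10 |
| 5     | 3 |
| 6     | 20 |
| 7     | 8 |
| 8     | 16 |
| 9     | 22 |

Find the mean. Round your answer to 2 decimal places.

Values: 3, 4, 5, 6, 7, 8, 9
Σfx = 15×3 + 10×4 + 3×5 + 20×6 + 8×7 + 16×8 + 22×9 = 602
n = Σf = 94
Mean = 602 / 94 = 6.4043

6.40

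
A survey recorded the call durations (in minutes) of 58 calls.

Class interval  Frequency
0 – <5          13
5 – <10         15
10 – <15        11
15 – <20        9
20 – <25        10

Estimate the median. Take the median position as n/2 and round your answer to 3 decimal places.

Cumulative frequencies: 13, 28, 39, 48, 58
n = 58; position = n/2 = 29.
This falls in the class 10 – <15: L = 10, F = 28, f = 11, h = 5.
Median ≈ 10 + ((29 − 28) / 11) × 5 = 10.4545

10.455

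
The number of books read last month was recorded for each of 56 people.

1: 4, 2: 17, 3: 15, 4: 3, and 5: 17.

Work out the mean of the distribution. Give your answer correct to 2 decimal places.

3.21

Values: 1, 2, 3, 4, 5
Σfx = 4×1 + 17×2 + 15×3 + 3×4 + 17×5 = 180
n = Σf = 56
Mean = 180 / 56 = 3.2143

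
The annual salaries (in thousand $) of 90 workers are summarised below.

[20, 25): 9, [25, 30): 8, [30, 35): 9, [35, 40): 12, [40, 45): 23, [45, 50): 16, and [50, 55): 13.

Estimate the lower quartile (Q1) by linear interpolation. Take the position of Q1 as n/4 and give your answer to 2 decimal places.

33.06

Cumulative frequencies: 9, 17, 26, 38, 61, 77, 90
n = 90; position = n/4 = 22.5.
This falls in the class [30, 35): L = 30, F = 17, f = 9, h = 5.
Lower quartile ≈ 30 + ((22.5 − 17) / 9) × 5 = 33.0556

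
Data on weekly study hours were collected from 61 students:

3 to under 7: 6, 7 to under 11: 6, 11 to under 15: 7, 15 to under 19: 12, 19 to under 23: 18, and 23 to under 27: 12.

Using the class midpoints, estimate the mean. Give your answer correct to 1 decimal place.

Midpoints: 5, 9, 13, 17, 21, 25
Σfm = 6×5 + 6×9 + 7×13 + 12×17 + 18×21 + 12×25 = 1057
n = Σf = 61
Mean = 1057 / 61 = 17.3279

17.3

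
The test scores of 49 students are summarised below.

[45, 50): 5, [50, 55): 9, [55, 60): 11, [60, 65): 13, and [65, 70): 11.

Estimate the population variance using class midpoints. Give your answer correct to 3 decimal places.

41.212

Midpoints: 47.5, 52.5, 57.5, 62.5, 67.5
n = 49, Σfm = 2897.5, mean = 59.1327
Σfm² = 173356.25
Σf(m − x̄)² = Σfm² − (Σfm)²/n = 173356.25 − 2897.5²/49 = 2019.3878
Population variance = 2019.3878 / 49 = 41.2120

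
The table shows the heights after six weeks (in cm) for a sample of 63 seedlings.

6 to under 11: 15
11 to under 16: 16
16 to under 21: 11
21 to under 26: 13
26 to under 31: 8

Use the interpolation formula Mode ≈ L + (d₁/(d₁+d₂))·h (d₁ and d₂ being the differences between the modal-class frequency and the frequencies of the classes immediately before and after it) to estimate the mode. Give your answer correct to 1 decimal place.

11.8

Modal class: 11 to under 16 (highest frequency 16).
d₁ = 16 − 15 = 1, d₂ = 16 − 11 = 5
Mode ≈ 11 + (1/(1+5)) × 5 = 11 + 0.8333 = 11.8333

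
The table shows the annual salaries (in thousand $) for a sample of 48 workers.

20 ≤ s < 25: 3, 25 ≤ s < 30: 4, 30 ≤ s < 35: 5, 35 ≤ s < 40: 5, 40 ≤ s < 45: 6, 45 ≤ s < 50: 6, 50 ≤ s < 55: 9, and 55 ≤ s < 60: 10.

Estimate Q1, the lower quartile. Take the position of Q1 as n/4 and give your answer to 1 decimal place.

Cumulative frequencies: 3, 7, 12, 17, 23, 29, 38, 48
n = 48; position = n/4 = 12.
This falls in the class 30 ≤ s < 35: L = 30, F = 7, f = 5, h = 5.
Lower quartile ≈ 30 + ((12 − 7) / 5) × 5 = 35.0000

35.0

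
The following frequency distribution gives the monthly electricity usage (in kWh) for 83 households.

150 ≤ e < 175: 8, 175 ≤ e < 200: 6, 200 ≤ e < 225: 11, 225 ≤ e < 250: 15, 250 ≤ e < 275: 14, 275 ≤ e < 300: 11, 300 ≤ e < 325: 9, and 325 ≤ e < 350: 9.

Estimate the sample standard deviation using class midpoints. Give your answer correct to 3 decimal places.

52.194

Midpoints: 162.5, 187.5, 212.5, 237.5, 262.5, 287.5, 312.5, 337.5
n = 83, Σfm = 21012.5, mean = 253.1627
Σfm² = 5542968.75
Σf(m − x̄)² = Σfm² − (Σfm)²/n = 5542968.75 − 21012.5²/83 = 223388.5542
Sample variance = 223388.5542 / 82 = 2724.2507
Standard deviation = √2724.2507 = 52.1944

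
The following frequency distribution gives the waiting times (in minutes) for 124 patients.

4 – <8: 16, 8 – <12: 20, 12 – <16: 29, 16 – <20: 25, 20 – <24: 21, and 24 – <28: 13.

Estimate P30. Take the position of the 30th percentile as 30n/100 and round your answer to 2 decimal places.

Cumulative frequencies: 16, 36, 65, 90, 111, 124
n = 124; position = 30n/100 = 37.2.
This falls in the class 12 – <16: L = 12, F = 36, f = 29, h = 4.
30th percentile ≈ 12 + ((37.2 − 36) / 29) × 4 = 12.1655

12.17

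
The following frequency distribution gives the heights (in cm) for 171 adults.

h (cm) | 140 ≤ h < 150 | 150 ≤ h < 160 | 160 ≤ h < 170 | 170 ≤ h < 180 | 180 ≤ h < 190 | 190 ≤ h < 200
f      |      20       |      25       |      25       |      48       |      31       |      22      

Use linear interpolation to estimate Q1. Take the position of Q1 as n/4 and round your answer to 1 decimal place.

159.1

Cumulative frequencies: 20, 45, 70, 118, 149, 171
n = 171; position = n/4 = 42.75.
This falls in the class 150 ≤ h < 160: L = 150, F = 20, f = 25, h = 10.
Lower quartile ≈ 150 + ((42.75 − 20) / 25) × 10 = 159.1000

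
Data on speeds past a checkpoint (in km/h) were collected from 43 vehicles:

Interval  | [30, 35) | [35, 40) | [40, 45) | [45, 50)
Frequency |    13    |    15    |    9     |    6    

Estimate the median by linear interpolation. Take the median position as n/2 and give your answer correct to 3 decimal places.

37.833

Cumulative frequencies: 13, 28, 37, 43
n = 43; position = n/2 = 21.5.
This falls in the class [35, 40): L = 35, F = 13, f = 15, h = 5.
Median ≈ 35 + ((21.5 − 13) / 15) × 5 = 37.8333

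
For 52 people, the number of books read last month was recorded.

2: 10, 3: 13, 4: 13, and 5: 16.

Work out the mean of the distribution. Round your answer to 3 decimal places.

Values: 2, 3, 4, 5
Σfx = 10×2 + 13×3 + 13×4 + 16×5 = 191
n = Σf = 52
Mean = 191 / 52 = 3.6731

3.673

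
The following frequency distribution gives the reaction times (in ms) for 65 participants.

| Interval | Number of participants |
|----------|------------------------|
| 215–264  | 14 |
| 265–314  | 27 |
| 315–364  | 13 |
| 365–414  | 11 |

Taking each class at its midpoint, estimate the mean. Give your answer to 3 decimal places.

305.654

Midpoints: 239.5, 289.5, 339.5, 389.5
Σfm = 14×239.5 + 27×289.5 + 13×339.5 + 11×389.5 = 19867.5
n = Σf = 65
Mean = 19867.5 / 65 = 305.6538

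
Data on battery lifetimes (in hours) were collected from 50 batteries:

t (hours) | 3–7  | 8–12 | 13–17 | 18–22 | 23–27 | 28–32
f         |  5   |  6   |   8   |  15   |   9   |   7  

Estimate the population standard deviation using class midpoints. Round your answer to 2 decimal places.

7.45

Midpoints: 5, 10, 15, 20, 25, 30
n = 50, Σfm = 940, mean = 18.8000
Σfm² = 20450
Σf(m − x̄)² = Σfm² − (Σfm)²/n = 20450 − 940²/50 = 2778.0000
Population variance = 2778.0000 / 50 = 55.5600
Standard deviation = √55.5600 = 7.4539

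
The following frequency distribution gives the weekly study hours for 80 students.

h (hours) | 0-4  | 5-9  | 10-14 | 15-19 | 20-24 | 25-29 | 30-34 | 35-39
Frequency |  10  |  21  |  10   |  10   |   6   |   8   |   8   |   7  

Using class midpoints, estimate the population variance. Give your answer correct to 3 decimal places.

Midpoints: 2, 7, 12, 17, 22, 27, 32, 37
n = 80, Σfm = 1320, mean = 16.5000
Σfm² = 31910
Σf(m − x̄)² = Σfm² − (Σfm)²/n = 31910 − 1320²/80 = 10130.0000
Population variance = 10130.0000 / 80 = 126.6250

126.625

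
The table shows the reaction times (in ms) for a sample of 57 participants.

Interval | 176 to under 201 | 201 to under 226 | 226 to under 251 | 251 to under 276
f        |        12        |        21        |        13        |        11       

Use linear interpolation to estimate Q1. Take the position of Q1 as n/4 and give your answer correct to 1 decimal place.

203.7

Cumulative frequencies: 12, 33, 46, 57
n = 57; position = n/4 = 14.25.
This falls in the class 201 to under 226: L = 201, F = 12, f = 21, h = 25.
Lower quartile ≈ 201 + ((14.25 − 12) / 21) × 25 = 203.6786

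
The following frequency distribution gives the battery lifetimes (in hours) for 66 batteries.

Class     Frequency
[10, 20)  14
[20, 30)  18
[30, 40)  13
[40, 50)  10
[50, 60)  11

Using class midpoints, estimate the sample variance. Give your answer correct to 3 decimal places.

Midpoints: 15, 25, 35, 45, 55
n = 66, Σfm = 2170, mean = 32.8788
Σfm² = 83850
Σf(m − x̄)² = Σfm² − (Σfm)²/n = 83850 − 2170²/66 = 12503.0303
Sample variance = 12503.0303 / 65 = 192.3543

192.354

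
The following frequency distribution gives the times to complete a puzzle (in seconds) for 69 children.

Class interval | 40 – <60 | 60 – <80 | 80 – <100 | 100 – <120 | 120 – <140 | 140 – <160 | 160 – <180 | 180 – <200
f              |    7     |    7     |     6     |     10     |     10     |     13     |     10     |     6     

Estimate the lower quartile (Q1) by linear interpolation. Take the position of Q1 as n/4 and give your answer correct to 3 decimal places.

90.833

Cumulative frequencies: 7, 14, 20, 30, 40, 53, 63, 69
n = 69; position = n/4 = 17.25.
This falls in the class 80 – <100: L = 80, F = 14, f = 6, h = 20.
Lower quartile ≈ 80 + ((17.25 − 14) / 6) × 20 = 90.8333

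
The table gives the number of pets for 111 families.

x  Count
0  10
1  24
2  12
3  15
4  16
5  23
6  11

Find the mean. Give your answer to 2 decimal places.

Values: 0, 1, 2, 3, 4, 5, 6
Σfx = 10×0 + 24×1 + 12×2 + 15×3 + 16×4 + 23×5 + 11×6 = 338
n = Σf = 111
Mean = 338 / 111 = 3.0450

3.05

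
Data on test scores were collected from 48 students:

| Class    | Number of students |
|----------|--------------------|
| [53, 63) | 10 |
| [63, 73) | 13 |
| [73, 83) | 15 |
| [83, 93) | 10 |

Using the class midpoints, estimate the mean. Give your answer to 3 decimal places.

Midpoints: 58, 68, 78, 88
Σfm = 10×58 + 13×68 + 15×78 + 10×88 = 3514
n = Σf = 48
Mean = 3514 / 48 = 73.2083

73.208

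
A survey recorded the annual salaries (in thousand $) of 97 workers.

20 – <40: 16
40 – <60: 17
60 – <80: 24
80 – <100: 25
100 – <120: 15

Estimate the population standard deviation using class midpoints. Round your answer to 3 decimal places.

26.134

Midpoints: 30, 50, 70, 90, 110
n = 97, Σfm = 6910, mean = 71.2371
Σfm² = 558500
Σf(m − x̄)² = Σfm² − (Σfm)²/n = 558500 − 6910²/97 = 66251.5464
Population variance = 66251.5464 / 97 = 683.0056
Standard deviation = √683.0056 = 26.1344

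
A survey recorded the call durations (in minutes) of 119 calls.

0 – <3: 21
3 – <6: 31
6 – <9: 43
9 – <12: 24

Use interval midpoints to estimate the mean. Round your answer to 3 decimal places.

6.265

Midpoints: 1.5, 4.5, 7.5, 10.5
Σfm = 21×1.5 + 31×4.5 + 43×7.5 + 24×10.5 = 745.5
n = Σf = 119
Mean = 745.5 / 119 = 6.2647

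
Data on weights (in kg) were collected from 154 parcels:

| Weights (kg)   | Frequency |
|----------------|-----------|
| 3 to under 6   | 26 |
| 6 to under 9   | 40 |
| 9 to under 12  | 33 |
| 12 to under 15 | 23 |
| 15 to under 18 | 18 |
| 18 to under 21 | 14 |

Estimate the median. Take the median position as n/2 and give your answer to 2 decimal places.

Cumulative frequencies: 26, 66, 99, 122, 140, 154
n = 154; position = n/2 = 77.
This falls in the class 9 to under 12: L = 9, F = 66, f = 33, h = 3.
Median ≈ 9 + ((77 − 66) / 33) × 3 = 10.0000

10.00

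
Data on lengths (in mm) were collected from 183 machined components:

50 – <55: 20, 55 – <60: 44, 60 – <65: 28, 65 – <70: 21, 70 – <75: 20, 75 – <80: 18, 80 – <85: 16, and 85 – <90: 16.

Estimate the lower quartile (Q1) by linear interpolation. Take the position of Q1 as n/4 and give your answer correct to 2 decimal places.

57.93

Cumulative frequencies: 20, 64, 92, 113, 133, 151, 167, 183
n = 183; position = n/4 = 45.75.
This falls in the class 55 – <60: L = 55, F = 20, f = 44, h = 5.
Lower quartile ≈ 55 + ((45.75 − 20) / 44) × 5 = 57.9261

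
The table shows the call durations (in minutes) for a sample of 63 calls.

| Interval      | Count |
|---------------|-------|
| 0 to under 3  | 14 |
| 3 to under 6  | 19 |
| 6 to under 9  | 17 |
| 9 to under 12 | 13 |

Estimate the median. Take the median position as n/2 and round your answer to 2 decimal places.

5.76

Cumulative frequencies: 14, 33, 50, 63
n = 63; position = n/2 = 31.5.
This falls in the class 3 to under 6: L = 3, F = 14, f = 19, h = 3.
Median ≈ 3 + ((31.5 − 14) / 19) × 3 = 5.7632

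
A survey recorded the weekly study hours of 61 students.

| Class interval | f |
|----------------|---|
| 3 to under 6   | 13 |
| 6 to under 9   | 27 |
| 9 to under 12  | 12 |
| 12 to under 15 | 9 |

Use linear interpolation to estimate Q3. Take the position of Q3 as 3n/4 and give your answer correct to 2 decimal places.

Cumulative frequencies: 13, 40, 52, 61
n = 61; position = 3n/4 = 45.75.
This falls in the class 9 to under 12: L = 9, F = 40, f = 12, h = 3.
Upper quartile ≈ 9 + ((45.75 − 40) / 12) × 3 = 10.4375

10.44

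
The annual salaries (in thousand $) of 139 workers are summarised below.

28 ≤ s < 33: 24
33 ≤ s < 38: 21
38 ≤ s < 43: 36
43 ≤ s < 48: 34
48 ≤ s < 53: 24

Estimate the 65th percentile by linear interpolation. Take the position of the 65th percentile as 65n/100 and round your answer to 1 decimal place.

Cumulative frequencies: 24, 45, 81, 115, 139
n = 139; position = 65n/100 = 90.35.
This falls in the class 43 ≤ s < 48: L = 43, F = 81, f = 34, h = 5.
65th percentile ≈ 43 + ((90.35 − 81) / 34) × 5 = 44.3750

44.4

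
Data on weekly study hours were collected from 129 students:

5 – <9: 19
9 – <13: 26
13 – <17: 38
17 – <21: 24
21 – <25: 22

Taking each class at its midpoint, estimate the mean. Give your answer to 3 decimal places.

Midpoints: 7, 11, 15, 19, 23
Σfm = 19×7 + 26×11 + 38×15 + 24×19 + 22×23 = 1951
n = Σf = 129
Mean = 1951 / 129 = 15.1240

15.124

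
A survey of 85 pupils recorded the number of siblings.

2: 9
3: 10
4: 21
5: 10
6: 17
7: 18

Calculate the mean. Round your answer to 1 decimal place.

4.8

Values: 2, 3, 4, 5, 6, 7
Σfx = 9×2 + 10×3 + 21×4 + 10×5 + 17×6 + 18×7 = 410
n = Σf = 85
Mean = 410 / 85 = 4.8235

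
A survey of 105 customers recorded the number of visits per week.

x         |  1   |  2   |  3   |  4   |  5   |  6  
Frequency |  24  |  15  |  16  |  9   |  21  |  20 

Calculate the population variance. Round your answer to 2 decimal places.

Values: 1, 2, 3, 4, 5, 6
n = 105, Σfx = 363, mean = 3.4571
Σfx² = 1617
Σf(x − x̄)² = Σfx² − (Σfx)²/n = 1617 − 363²/105 = 362.0571
Population variance = 362.0571 / 105 = 3.4482

3.45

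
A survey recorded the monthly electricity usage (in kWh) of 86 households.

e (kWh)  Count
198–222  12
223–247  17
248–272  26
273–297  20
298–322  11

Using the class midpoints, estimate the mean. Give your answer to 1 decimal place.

Midpoints: 210, 235, 260, 285, 310
Σfm = 12×210 + 17×235 + 26×260 + 20×285 + 11×310 = 22385
n = Σf = 86
Mean = 22385 / 86 = 260.2907

260.3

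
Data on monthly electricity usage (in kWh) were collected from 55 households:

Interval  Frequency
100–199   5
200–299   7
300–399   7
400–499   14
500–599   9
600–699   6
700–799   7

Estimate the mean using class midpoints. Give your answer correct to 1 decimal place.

460.4

Midpoints: 149.5, 249.5, 349.5, 449.5, 549.5, 649.5, 749.5
Σfm = 5×149.5 + 7×249.5 + 7×349.5 + 14×449.5 + 9×549.5 + 6×649.5 + 7×749.5 = 25322.5
n = Σf = 55
Mean = 25322.5 / 55 = 460.4091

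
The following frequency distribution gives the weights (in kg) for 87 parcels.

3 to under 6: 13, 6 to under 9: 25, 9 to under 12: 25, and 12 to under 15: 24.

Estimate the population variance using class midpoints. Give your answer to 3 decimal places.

9.581

Midpoints: 4.5, 7.5, 10.5, 13.5
n = 87, Σfm = 832.5, mean = 9.5690
Σfm² = 8799.75
Σf(m − x̄)² = Σfm² − (Σfm)²/n = 8799.75 − 832.5²/87 = 833.5862
Population variance = 833.5862 / 87 = 9.5815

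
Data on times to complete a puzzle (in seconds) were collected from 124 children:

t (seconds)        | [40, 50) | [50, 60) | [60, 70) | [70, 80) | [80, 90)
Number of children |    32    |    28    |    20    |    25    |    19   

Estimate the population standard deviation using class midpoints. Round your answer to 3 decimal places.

Midpoints: 45, 55, 65, 75, 85
n = 124, Σfm = 7770, mean = 62.6613
Σfm² = 511900
Σf(m − x̄)² = Σfm² − (Σfm)²/n = 511900 − 7770²/124 = 25021.7742
Population variance = 25021.7742 / 124 = 201.7885
Standard deviation = √201.7885 = 14.2052

14.205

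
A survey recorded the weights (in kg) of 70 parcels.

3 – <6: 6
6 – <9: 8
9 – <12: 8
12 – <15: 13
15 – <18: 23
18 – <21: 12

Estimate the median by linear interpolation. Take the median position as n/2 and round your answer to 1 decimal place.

15.0

Cumulative frequencies: 6, 14, 22, 35, 58, 70
n = 70; position = n/2 = 35.
This falls in the class 12 – <15: L = 12, F = 22, f = 13, h = 3.
Median ≈ 12 + ((35 − 22) / 13) × 3 = 15.0000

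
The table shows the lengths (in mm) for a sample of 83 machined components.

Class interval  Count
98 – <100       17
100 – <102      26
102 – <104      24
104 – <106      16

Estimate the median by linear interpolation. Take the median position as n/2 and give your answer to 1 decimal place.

Cumulative frequencies: 17, 43, 67, 83
n = 83; position = n/2 = 41.5.
This falls in the class 100 – <102: L = 100, F = 17, f = 26, h = 2.
Median ≈ 100 + ((41.5 − 17) / 26) × 2 = 101.8846

101.9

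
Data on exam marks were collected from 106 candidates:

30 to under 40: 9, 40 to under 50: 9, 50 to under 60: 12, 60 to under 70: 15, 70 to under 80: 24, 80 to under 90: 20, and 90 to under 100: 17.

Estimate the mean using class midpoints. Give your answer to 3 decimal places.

70.472

Midpoints: 35, 45, 55, 65, 75, 85, 95
Σfm = 9×35 + 9×45 + 12×55 + 15×65 + 24×75 + 20×85 + 17×95 = 7470
n = Σf = 106
Mean = 7470 / 106 = 70.4717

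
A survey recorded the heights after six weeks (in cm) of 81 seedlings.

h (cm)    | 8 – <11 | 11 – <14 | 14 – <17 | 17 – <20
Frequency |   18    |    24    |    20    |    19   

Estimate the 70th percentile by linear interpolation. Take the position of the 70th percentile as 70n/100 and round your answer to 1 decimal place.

Cumulative frequencies: 18, 42, 62, 81
n = 81; position = 70n/100 = 56.7.
This falls in the class 14 – <17: L = 14, F = 42, f = 20, h = 3.
70th percentile ≈ 14 + ((56.7 − 42) / 20) × 3 = 16.2050

16.2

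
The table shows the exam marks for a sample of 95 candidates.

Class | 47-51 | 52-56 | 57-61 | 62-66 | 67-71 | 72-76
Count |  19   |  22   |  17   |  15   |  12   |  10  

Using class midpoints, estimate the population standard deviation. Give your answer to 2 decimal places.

8.11

Midpoints: 49, 54, 59, 64, 69, 74
n = 95, Σfm = 5650, mean = 59.4737
Σfm² = 342280
Σf(m − x̄)² = Σfm² − (Σfm)²/n = 342280 − 5650²/95 = 6253.6842
Population variance = 6253.6842 / 95 = 65.8283
Standard deviation = √65.8283 = 8.1135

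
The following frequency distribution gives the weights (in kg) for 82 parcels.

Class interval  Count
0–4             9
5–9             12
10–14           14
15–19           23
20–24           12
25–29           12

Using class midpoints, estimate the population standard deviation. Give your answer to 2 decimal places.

7.67

Midpoints: 2, 7, 12, 17, 22, 27
n = 82, Σfm = 1249, mean = 15.2317
Σfm² = 23843
Σf(m − x̄)² = Σfm² − (Σfm)²/n = 23843 − 1249²/82 = 4818.5976
Population variance = 4818.5976 / 82 = 58.7634
Standard deviation = √58.7634 = 7.6657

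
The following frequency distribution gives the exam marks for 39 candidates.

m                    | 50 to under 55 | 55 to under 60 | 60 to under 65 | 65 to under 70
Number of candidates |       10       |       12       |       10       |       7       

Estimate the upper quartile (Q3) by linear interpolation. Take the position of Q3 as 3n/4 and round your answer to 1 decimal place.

Cumulative frequencies: 10, 22, 32, 39
n = 39; position = 3n/4 = 29.25.
This falls in the class 60 to under 65: L = 60, F = 22, f = 10, h = 5.
Upper quartile ≈ 60 + ((29.25 − 22) / 10) × 5 = 63.6250

63.6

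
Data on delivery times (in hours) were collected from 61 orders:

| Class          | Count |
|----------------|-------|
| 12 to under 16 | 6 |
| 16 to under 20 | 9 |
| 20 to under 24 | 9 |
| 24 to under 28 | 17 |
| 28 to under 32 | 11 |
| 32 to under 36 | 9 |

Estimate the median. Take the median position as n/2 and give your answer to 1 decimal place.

25.5

Cumulative frequencies: 6, 15, 24, 41, 52, 61
n = 61; position = n/2 = 30.5.
This falls in the class 24 to under 28: L = 24, F = 24, f = 17, h = 4.
Median ≈ 24 + ((30.5 − 24) / 17) × 4 = 25.5294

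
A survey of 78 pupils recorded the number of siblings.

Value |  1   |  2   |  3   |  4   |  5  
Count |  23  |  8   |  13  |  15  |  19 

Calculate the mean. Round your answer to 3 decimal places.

2.987

Values: 1, 2, 3, 4, 5
Σfx = 23×1 + 8×2 + 13×3 + 15×4 + 19×5 = 233
n = Σf = 78
Mean = 233 / 78 = 2.9872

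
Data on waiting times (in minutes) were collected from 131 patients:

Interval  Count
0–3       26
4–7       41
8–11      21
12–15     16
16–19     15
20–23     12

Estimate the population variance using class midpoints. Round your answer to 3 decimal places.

Midpoints: 1.5, 5.5, 9.5, 13.5, 17.5, 21.5
n = 131, Σfm = 1200.5, mean = 9.1641
Σfm² = 16250.75
Σf(m − x̄)² = Σfm² − (Σfm)²/n = 16250.75 − 1200.5²/131 = 5249.2214
Population variance = 5249.2214 / 131 = 40.0704

40.070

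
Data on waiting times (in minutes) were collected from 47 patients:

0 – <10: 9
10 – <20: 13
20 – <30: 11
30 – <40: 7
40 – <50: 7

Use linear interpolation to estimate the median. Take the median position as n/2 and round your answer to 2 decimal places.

Cumulative frequencies: 9, 22, 33, 40, 47
n = 47; position = n/2 = 23.5.
This falls in the class 20 – <30: L = 20, F = 22, f = 11, h = 10.
Median ≈ 20 + ((23.5 − 22) / 11) × 10 = 21.3636

21.36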